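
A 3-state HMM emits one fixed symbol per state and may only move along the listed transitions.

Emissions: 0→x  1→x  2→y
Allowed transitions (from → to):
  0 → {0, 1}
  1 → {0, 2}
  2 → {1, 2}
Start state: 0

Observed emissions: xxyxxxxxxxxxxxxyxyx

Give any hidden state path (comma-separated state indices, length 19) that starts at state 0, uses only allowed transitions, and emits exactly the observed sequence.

0,1,2,1,0,1,0,0,1,0,0,1,0,0,1,2,1,2,1

  [0] x  {0,1}  => 0  start
  [1] x  {0,1}  => 1  0->1 ok
  [2] y  {2}  => 2  1->2 ok
  [3] x  {0,1}  => 1  2->1 ok
  [4] x  {0,1}  => 0  1->0 ok
  [5] x  {0,1}  => 1  0->1 ok
  [6] x  {0,1}  => 0  1->0 ok
  [7] x  {0,1}  => 0  0->0 ok
  [8] x  {0,1}  => 1  0->1 ok
  [9] x  {0,1}  => 0  1->0 ok
  [10] x  {0,1}  => 0  0->0 ok
  [11] x  {0,1}  => 1  0->1 ok
  [12] x  {0,1}  => 0  1->0 ok
  [13] x  {0,1}  => 0  0->0 ok
  [14] x  {0,1}  => 1  0->1 ok
  [15] y  {2}  => 2  1->2 ok
  [16] x  {0,1}  => 1  2->1 ok
  [17] y  {2}  => 2  1->2 ok
  [18] x  {0,1}  => 1  2->1 ok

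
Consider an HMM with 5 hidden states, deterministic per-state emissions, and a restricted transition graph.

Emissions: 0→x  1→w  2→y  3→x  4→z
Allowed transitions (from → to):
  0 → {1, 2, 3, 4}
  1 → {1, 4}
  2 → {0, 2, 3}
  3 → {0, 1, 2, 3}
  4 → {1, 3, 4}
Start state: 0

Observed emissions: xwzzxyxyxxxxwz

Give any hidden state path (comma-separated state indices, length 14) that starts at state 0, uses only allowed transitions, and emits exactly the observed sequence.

  pos 0: x in {0,3}, choose 0; start
  pos 1: w in {1}, choose 1; 0->1 ok
  pos 2: z in {4}, choose 4; 1->4 ok
  pos 3: z in {4}, choose 4; 4->4 ok
  pos 4: x in {0,3}, choose 3; 4->3 ok
  pos 5: y in {2}, choose 2; 3->2 ok
  pos 6: x in {0,3}, choose 0; 2->0 ok
  pos 7: y in {2}, choose 2; 0->2 ok
  pos 8: x in {0,3}, choose 3; 2->3 ok
  pos 9: x in {0,3}, choose 3; 3->3 ok
  pos 10: x in {0,3}, choose 0; 3->0 ok
  pos 11: x in {0,3}, choose 3; 0->3 ok
  pos 12: w in {1}, choose 1; 3->1 ok
  pos 13: z in {4}, choose 4; 1->4 ok

0,1,4,4,3,2,0,2,3,3,0,3,1,4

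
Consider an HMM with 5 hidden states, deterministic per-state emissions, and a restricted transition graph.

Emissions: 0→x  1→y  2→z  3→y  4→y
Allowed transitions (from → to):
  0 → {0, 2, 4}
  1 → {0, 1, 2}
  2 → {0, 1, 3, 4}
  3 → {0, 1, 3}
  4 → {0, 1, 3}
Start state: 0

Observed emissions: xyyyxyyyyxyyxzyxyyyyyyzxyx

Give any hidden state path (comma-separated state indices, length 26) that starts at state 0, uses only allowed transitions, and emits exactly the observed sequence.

  pos 0: x in {0}, choose 0; start
  pos 1: y in {1,3,4}, choose 4; 0->4 ok
  pos 2: y in {1,3,4}, choose 3; 4->3 ok
  pos 3: y in {1,3,4}, choose 3; 3->3 ok
  pos 4: x in {0}, choose 0; 3->0 ok
  pos 5: y in {1,3,4}, choose 4; 0->4 ok
  pos 6: y in {1,3,4}, choose 3; 4->3 ok
  pos 7: y in {1,3,4}, choose 1; 3->1 ok
  pos 8: y in {1,3,4}, choose 1; 1->1 ok
  pos 9: x in {0}, choose 0; 1->0 ok
  pos 10: y in {1,3,4}, choose 4; 0->4 ok
  pos 11: y in {1,3,4}, choose 1; 4->1 ok
  pos 12: x in {0}, choose 0; 1->0 ok
  pos 13: z in {2}, choose 2; 0->2 ok
  pos 14: y in {1,3,4}, choose 3; 2->3 ok
  pos 15: x in {0}, choose 0; 3->0 ok
  pos 16: y in {1,3,4}, choose 4; 0->4 ok
  pos 17: y in {1,3,4}, choose 3; 4->3 ok
  pos 18: y in {1,3,4}, choose 3; 3->3 ok
  pos 19: y in {1,3,4}, choose 3; 3->3 ok
  pos 20: y in {1,3,4}, choose 3; 3->3 ok
  pos 21: y in {1,3,4}, choose 1; 3->1 ok
  pos 22: z in {2}, choose 2; 1->2 ok
  pos 23: x in {0}, choose 0; 2->0 ok
  pos 24: y in {1,3,4}, choose 4; 0->4 ok
  pos 25: x in {0}, choose 0; 4->0 ok

0,4,3,3,0,4,3,1,1,0,4,1,0,2,3,0,4,3,3,3,3,1,2,0,4,0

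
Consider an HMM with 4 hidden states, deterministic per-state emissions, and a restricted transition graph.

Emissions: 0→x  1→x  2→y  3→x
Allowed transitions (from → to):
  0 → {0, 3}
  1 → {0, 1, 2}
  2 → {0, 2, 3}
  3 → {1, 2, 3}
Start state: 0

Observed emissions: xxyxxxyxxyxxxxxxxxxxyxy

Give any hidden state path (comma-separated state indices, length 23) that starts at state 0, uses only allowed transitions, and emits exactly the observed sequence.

  [0] x  {0,1,3}  => 0  start
  [1] x  {0,1,3}  => 3  0->3 ok
  [2] y  {2}  => 2  3->2 ok
  [3] x  {0,1,3}  => 0  2->0 ok
  [4] x  {0,1,3}  => 0  0->0 ok
  [5] x  {0,1,3}  => 3  0->3 ok
  [6] y  {2}  => 2  3->2 ok
  [7] x  {0,1,3}  => 3  2->3 ok
  [8] x  {0,1,3}  => 1  3->1 ok
  [9] y  {2}  => 2  1->2 ok
  [10] x  {0,1,3}  => 0  2->0 ok
  [11] x  {0,1,3}  => 0  0->0 ok
  [12] x  {0,1,3}  => 0  0->0 ok
  [13] x  {0,1,3}  => 3  0->3 ok
  [14] x  {0,1,3}  => 1  3->1 ok
  [15] x  {0,1,3}  => 1  1->1 ok
  [16] x  {0,1,3}  => 0  1->0 ok
  [17] x  {0,1,3}  => 3  0->3 ok
  [18] x  {0,1,3}  => 1  3->1 ok
  [19] x  {0,1,3}  => 1  1->1 ok
  [20] y  {2}  => 2  1->2 ok
  [21] x  {0,1,3}  => 3  2->3 ok
  [22] y  {2}  => 2  3->2 ok

0,3,2,0,0,3,2,3,1,2,0,0,0,3,1,1,0,3,1,1,2,3,2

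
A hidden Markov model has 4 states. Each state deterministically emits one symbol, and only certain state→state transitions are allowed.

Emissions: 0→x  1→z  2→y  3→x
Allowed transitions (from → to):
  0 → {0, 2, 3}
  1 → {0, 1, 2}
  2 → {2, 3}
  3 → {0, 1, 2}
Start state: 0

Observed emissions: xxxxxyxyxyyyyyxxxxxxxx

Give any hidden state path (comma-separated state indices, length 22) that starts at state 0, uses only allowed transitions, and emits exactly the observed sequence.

  pos 0: x in {0,3}, choose 0; start
  pos 1: x in {0,3}, choose 0; 0->0 ok
  pos 2: x in {0,3}, choose 3; 0->3 ok
  pos 3: x in {0,3}, choose 0; 3->0 ok
  pos 4: x in {0,3}, choose 3; 0->3 ok
  pos 5: y in {2}, choose 2; 3->2 ok
  pos 6: x in {0,3}, choose 3; 2->3 ok
  pos 7: y in {2}, choose 2; 3->2 ok
  pos 8: x in {0,3}, choose 3; 2->3 ok
  pos 9: y in {2}, choose 2; 3->2 ok
  pos 10: y in {2}, choose 2; 2->2 ok
  pos 11: y in {2}, choose 2; 2->2 ok
  pos 12: y in {2}, choose 2; 2->2 ok
  pos 13: y in {2}, choose 2; 2->2 ok
  pos 14: x in {0,3}, choose 3; 2->3 ok
  pos 15: x in {0,3}, choose 0; 3->0 ok
  pos 16: x in {0,3}, choose 0; 0->0 ok
  pos 17: x in {0,3}, choose 3; 0->3 ok
  pos 18: x in {0,3}, choose 0; 3->0 ok
  pos 19: x in {0,3}, choose 0; 0->0 ok
  pos 20: x in {0,3}, choose 3; 0->3 ok
  pos 21: x in {0,3}, choose 0; 3->0 ok

0,0,3,0,3,2,3,2,3,2,2,2,2,2,3,0,0,3,0,0,3,0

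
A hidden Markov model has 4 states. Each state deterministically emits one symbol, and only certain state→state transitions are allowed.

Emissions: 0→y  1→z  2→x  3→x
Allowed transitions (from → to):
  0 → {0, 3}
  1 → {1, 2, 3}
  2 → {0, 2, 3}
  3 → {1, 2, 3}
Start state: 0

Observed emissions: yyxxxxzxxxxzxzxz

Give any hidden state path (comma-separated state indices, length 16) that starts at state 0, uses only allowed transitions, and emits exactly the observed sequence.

  pos 0: y in {0}, choose 0; start
  pos 1: y in {0}, choose 0; 0->0 ok
  pos 2: x in {2,3}, choose 3; 0->3 ok
  pos 3: x in {2,3}, choose 2; 3->2 ok
  pos 4: x in {2,3}, choose 3; 2->3 ok
  pos 5: x in {2,3}, choose 3; 3->3 ok
  pos 6: z in {1}, choose 1; 3->1 ok
  pos 7: x in {2,3}, choose 2; 1->2 ok
  pos 8: x in {2,3}, choose 2; 2->2 ok
  pos 9: x in {2,3}, choose 3; 2->3 ok
  pos 10: x in {2,3}, choose 3; 3->3 ok
  pos 11: z in {1}, choose 1; 3->1 ok
  pos 12: x in {2,3}, choose 3; 1->3 ok
  pos 13: z in {1}, choose 1; 3->1 ok
  pos 14: x in {2,3}, choose 3; 1->3 ok
  pos 15: z in {1}, choose 1; 3->1 ok

0,0,3,2,3,3,1,2,2,3,3,1,3,1,3,1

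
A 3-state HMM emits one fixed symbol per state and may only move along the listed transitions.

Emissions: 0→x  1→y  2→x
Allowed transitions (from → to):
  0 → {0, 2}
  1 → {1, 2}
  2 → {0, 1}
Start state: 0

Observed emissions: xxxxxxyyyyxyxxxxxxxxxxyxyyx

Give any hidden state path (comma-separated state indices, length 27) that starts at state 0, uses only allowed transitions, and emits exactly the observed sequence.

0,0,0,0,0,2,1,1,1,1,2,1,2,0,0,0,2,0,0,0,0,2,1,2,1,1,2

  pos 0: x in {0,2}, choose 0; start
  pos 1: x in {0,2}, choose 0; 0->0 ok
  pos 2: x in {0,2}, choose 0; 0->0 ok
  pos 3: x in {0,2}, choose 0; 0->0 ok
  pos 4: x in {0,2}, choose 0; 0->0 ok
  pos 5: x in {0,2}, choose 2; 0->2 ok
  pos 6: y in {1}, choose 1; 2->1 ok
  pos 7: y in {1}, choose 1; 1->1 ok
  pos 8: y in {1}, choose 1; 1->1 ok
  pos 9: y in {1}, choose 1; 1->1 ok
  pos 10: x in {0,2}, choose 2; 1->2 ok
  pos 11: y in {1}, choose 1; 2->1 ok
  pos 12: x in {0,2}, choose 2; 1->2 ok
  pos 13: x in {0,2}, choose 0; 2->0 ok
  pos 14: x in {0,2}, choose 0; 0->0 ok
  pos 15: x in {0,2}, choose 0; 0->0 ok
  pos 16: x in {0,2}, choose 2; 0->2 ok
  pos 17: x in {0,2}, choose 0; 2->0 ok
  pos 18: x in {0,2}, choose 0; 0->0 ok
  pos 19: x in {0,2}, choose 0; 0->0 ok
  pos 20: x in {0,2}, choose 0; 0->0 ok
  pos 21: x in {0,2}, choose 2; 0->2 ok
  pos 22: y in {1}, choose 1; 2->1 ok
  pos 23: x in {0,2}, choose 2; 1->2 ok
  pos 24: y in {1}, choose 1; 2->1 ok
  pos 25: y in {1}, choose 1; 1->1 ok
  pos 26: x in {0,2}, choose 2; 1->2 ok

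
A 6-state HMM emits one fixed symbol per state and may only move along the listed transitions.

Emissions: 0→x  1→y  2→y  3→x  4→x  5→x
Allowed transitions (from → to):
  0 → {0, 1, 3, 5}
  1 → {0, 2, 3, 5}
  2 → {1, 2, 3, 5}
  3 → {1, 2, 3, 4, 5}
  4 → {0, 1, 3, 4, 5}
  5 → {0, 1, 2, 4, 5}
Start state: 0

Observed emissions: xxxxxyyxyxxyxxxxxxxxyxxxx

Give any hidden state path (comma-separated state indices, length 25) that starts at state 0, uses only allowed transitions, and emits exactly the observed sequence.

  [0] x  {0,3,4,5}  => 0  start
  [1] x  {0,3,4,5}  => 0  0->0 ok
  [2] x  {0,3,4,5}  => 5  0->5 ok
  [3] x  {0,3,4,5}  => 4  5->4 ok
  [4] x  {0,3,4,5}  => 0  4->0 ok
  [5] y  {1,2}  => 1  0->1 ok
  [6] y  {1,2}  => 2  1->2 ok
  [7] x  {0,3,4,5}  => 5  2->5 ok
  [8] y  {1,2}  => 2  5->2 ok
  [9] x  {0,3,4,5}  => 3  2->3 ok
  [10] x  {0,3,4,5}  => 3  3->3 ok
  [11] y  {1,2}  => 1  3->1 ok
  [12] x  {0,3,4,5}  => 5  1->5 ok
  [13] x  {0,3,4,5}  => 0  5->0 ok
  [14] x  {0,3,4,5}  => 0  0->0 ok
  [15] x  {0,3,4,5}  => 0  0->0 ok
  [16] x  {0,3,4,5}  => 3  0->3 ok
  [17] x  {0,3,4,5}  => 4  3->4 ok
  [18] x  {0,3,4,5}  => 3  4->3 ok
  [19] x  {0,3,4,5}  => 4  3->4 ok
  [20] y  {1,2}  => 1  4->1 ok
  [21] x  {0,3,4,5}  => 0  1->0 ok
  [22] x  {0,3,4,5}  => 0  0->0 ok
  [23] x  {0,3,4,5}  => 0  0->0 ok
  [24] x  {0,3,4,5}  => 3  0->3 ok

0,0,5,4,0,1,2,5,2,3,3,1,5,0,0,0,3,4,3,4,1,0,0,0,3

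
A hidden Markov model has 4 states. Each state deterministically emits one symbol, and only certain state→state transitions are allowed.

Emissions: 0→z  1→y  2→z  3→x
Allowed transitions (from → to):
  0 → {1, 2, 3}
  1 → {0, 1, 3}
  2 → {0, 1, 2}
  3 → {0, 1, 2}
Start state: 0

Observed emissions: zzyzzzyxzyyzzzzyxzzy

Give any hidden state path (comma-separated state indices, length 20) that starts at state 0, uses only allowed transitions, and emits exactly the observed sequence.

  pos 0: z in {0,2}, choose 0; start
  pos 1: z in {0,2}, choose 2; 0->2 ok
  pos 2: y in {1}, choose 1; 2->1 ok
  pos 3: z in {0,2}, choose 0; 1->0 ok
  pos 4: z in {0,2}, choose 2; 0->2 ok
  pos 5: z in {0,2}, choose 2; 2->2 ok
  pos 6: y in {1}, choose 1; 2->1 ok
  pos 7: x in {3}, choose 3; 1->3 ok
  pos 8: z in {0,2}, choose 0; 3->0 ok
  pos 9: y in {1}, choose 1; 0->1 ok
  pos 10: y in {1}, choose 1; 1->1 ok
  pos 11: z in {0,2}, choose 0; 1->0 ok
  pos 12: z in {0,2}, choose 2; 0->2 ok
  pos 13: z in {0,2}, choose 2; 2->2 ok
  pos 14: z in {0,2}, choose 2; 2->2 ok
  pos 15: y in {1}, choose 1; 2->1 ok
  pos 16: x in {3}, choose 3; 1->3 ok
  pos 17: z in {0,2}, choose 2; 3->2 ok
  pos 18: z in {0,2}, choose 0; 2->0 ok
  pos 19: y in {1}, choose 1; 0->1 ok

0,2,1,0,2,2,1,3,0,1,1,0,2,2,2,1,3,2,0,1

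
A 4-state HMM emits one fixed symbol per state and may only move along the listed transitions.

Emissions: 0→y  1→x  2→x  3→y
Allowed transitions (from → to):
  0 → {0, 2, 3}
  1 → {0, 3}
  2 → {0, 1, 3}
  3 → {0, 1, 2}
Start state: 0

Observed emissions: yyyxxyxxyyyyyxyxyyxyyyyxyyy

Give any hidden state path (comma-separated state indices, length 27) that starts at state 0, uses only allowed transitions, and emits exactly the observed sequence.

0,0,0,2,1,0,2,1,3,0,3,0,3,2,3,1,0,3,1,0,3,0,3,1,3,0,0

  t0 'y' -> {0,3}, take 0 (start)
  t1 'y' -> {0,3}, take 0 (0->0 ok)
  t2 'y' -> {0,3}, take 0 (0->0 ok)
  t3 'x' -> {1,2}, take 2 (0->2 ok)
  t4 'x' -> {1,2}, take 1 (2->1 ok)
  t5 'y' -> {0,3}, take 0 (1->0 ok)
  t6 'x' -> {1,2}, take 2 (0->2 ok)
  t7 'x' -> {1,2}, take 1 (2->1 ok)
  t8 'y' -> {0,3}, take 3 (1->3 ok)
  t9 'y' -> {0,3}, take 0 (3->0 ok)
  t10 'y' -> {0,3}, take 3 (0->3 ok)
  t11 'y' -> {0,3}, take 0 (3->0 ok)
  t12 'y' -> {0,3}, take 3 (0->3 ok)
  t13 'x' -> {1,2}, take 2 (3->2 ok)
  t14 'y' -> {0,3}, take 3 (2->3 ok)
  t15 'x' -> {1,2}, take 1 (3->1 ok)
  t16 'y' -> {0,3}, take 0 (1->0 ok)
  t17 'y' -> {0,3}, take 3 (0->3 ok)
  t18 'x' -> {1,2}, take 1 (3->1 ok)
  t19 'y' -> {0,3}, take 0 (1->0 ok)
  t20 'y' -> {0,3}, take 3 (0->3 ok)
  t21 'y' -> {0,3}, take 0 (3->0 ok)
  t22 'y' -> {0,3}, take 3 (0->3 ok)
  t23 'x' -> {1,2}, take 1 (3->1 ok)
  t24 'y' -> {0,3}, take 3 (1->3 ok)
  t25 'y' -> {0,3}, take 0 (3->0 ok)
  t26 'y' -> {0,3}, take 0 (0->0 ok)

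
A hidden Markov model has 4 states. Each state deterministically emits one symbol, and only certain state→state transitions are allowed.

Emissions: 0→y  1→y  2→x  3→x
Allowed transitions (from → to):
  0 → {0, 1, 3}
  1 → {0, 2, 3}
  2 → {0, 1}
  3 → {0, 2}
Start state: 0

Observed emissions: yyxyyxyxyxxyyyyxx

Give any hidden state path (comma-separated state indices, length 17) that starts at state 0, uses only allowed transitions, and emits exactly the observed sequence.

  0: obs=y cand={0,1} pick 0 [start]
  1: obs=y cand={0,1} pick 1 [0->1 ok]
  2: obs=x cand={2,3} pick 2 [1->2 ok]
  3: obs=y cand={0,1} pick 0 [2->0 ok]
  4: obs=y cand={0,1} pick 0 [0->0 ok]
  5: obs=x cand={2,3} pick 3 [0->3 ok]
  6: obs=y cand={0,1} pick 0 [3->0 ok]
  7: obs=x cand={2,3} pick 3 [0->3 ok]
  8: obs=y cand={0,1} pick 0 [3->0 ok]
  9: obs=x cand={2,3} pick 3 [0->3 ok]
  10: obs=x cand={2,3} pick 2 [3->2 ok]
  11: obs=y cand={0,1} pick 1 [2->1 ok]
  12: obs=y cand={0,1} pick 0 [1->0 ok]
  13: obs=y cand={0,1} pick 0 [0->0 ok]
  14: obs=y cand={0,1} pick 0 [0->0 ok]
  15: obs=x cand={2,3} pick 3 [0->3 ok]
  16: obs=x cand={2,3} pick 2 [3->2 ok]

0,1,2,0,0,3,0,3,0,3,2,1,0,0,0,3,2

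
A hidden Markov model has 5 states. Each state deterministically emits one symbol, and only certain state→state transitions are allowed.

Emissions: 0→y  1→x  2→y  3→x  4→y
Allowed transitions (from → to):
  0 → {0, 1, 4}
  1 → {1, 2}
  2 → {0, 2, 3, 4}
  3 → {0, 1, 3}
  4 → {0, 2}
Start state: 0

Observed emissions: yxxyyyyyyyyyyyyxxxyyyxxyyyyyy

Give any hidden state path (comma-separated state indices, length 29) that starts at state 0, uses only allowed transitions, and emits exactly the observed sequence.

0,1,1,2,4,2,0,0,4,2,4,2,2,2,0,1,1,1,2,2,0,1,1,2,4,2,2,0,4

  0: obs=y cand={0,2,4} pick 0 [start]
  1: obs=x cand={1,3} pick 1 [0->1 ok]
  2: obs=x cand={1,3} pick 1 [1->1 ok]
  3: obs=y cand={0,2,4} pick 2 [1->2 ok]
  4: obs=y cand={0,2,4} pick 4 [2->4 ok]
  5: obs=y cand={0,2,4} pick 2 [4->2 ok]
  6: obs=y cand={0,2,4} pick 0 [2->0 ok]
  7: obs=y cand={0,2,4} pick 0 [0->0 ok]
  8: obs=y cand={0,2,4} pick 4 [0->4 ok]
  9: obs=y cand={0,2,4} pick 2 [4->2 ok]
  10: obs=y cand={0,2,4} pick 4 [2->4 ok]
  11: obs=y cand={0,2,4} pick 2 [4->2 ok]
  12: obs=y cand={0,2,4} pick 2 [2->2 ok]
  13: obs=y cand={0,2,4} pick 2 [2->2 ok]
  14: obs=y cand={0,2,4} pick 0 [2->0 ok]
  15: obs=x cand={1,3} pick 1 [0->1 ok]
  16: obs=x cand={1,3} pick 1 [1->1 ok]
  17: obs=x cand={1,3} pick 1 [1->1 ok]
  18: obs=y cand={0,2,4} pick 2 [1->2 ok]
  19: obs=y cand={0,2,4} pick 2 [2->2 ok]
  20: obs=y cand={0,2,4} pick 0 [2->0 ok]
  21: obs=x cand={1,3} pick 1 [0->1 ok]
  22: obs=x cand={1,3} pick 1 [1->1 ok]
  23: obs=y cand={0,2,4} pick 2 [1->2 ok]
  24: obs=y cand={0,2,4} pick 4 [2->4 ok]
  25: obs=y cand={0,2,4} pick 2 [4->2 ok]
  26: obs=y cand={0,2,4} pick 2 [2->2 ok]
  27: obs=y cand={0,2,4} pick 0 [2->0 ok]
  28: obs=y cand={0,2,4} pick 4 [0->4 ok]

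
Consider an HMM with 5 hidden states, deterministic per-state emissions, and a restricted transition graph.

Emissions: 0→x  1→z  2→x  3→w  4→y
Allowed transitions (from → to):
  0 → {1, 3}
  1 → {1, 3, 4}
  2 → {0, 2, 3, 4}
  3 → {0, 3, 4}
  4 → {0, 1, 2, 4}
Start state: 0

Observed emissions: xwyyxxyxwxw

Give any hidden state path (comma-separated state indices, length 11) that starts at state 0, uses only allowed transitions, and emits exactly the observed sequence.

  [0] x  {0,2}  => 0  start
  [1] w  {3}  => 3  0->3 ok
  [2] y  {4}  => 4  3->4 ok
  [3] y  {4}  => 4  4->4 ok
  [4] x  {0,2}  => 2  4->2 ok
  [5] x  {0,2}  => 2  2->2 ok
  [6] y  {4}  => 4  2->4 ok
  [7] x  {0,2}  => 0  4->0 ok
  [8] w  {3}  => 3  0->3 ok
  [9] x  {0,2}  => 0  3->0 ok
  [10] w  {3}  => 3  0->3 ok

0,3,4,4,2,2,4,0,3,0,3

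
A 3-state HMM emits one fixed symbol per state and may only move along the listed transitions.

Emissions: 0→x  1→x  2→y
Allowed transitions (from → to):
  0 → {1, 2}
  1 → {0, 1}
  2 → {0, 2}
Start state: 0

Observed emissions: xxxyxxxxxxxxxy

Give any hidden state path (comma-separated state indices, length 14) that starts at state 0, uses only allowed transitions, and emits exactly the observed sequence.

0,1,0,2,0,1,1,0,1,1,0,1,0,2

  pos 0: x in {0,1}, choose 0; start
  pos 1: x in {0,1}, choose 1; 0->1 ok
  pos 2: x in {0,1}, choose 0; 1->0 ok
  pos 3: y in {2}, choose 2; 0->2 ok
  pos 4: x in {0,1}, choose 0; 2->0 ok
  pos 5: x in {0,1}, choose 1; 0->1 ok
  pos 6: x in {0,1}, choose 1; 1->1 ok
  pos 7: x in {0,1}, choose 0; 1->0 ok
  pos 8: x in {0,1}, choose 1; 0->1 ok
  pos 9: x in {0,1}, choose 1; 1->1 ok
  pos 10: x in {0,1}, choose 0; 1->0 ok
  pos 11: x in {0,1}, choose 1; 0->1 ok
  pos 12: x in {0,1}, choose 0; 1->0 ok
  pos 13: y in {2}, choose 2; 0->2 ok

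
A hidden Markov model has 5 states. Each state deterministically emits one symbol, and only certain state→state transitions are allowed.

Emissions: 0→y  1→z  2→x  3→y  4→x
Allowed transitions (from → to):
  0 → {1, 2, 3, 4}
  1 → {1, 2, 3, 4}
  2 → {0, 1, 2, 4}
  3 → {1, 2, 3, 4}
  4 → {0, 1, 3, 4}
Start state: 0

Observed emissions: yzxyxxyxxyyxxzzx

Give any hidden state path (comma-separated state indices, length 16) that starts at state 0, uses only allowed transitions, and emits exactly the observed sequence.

  pos 0: y in {0,3}, choose 0; start
  pos 1: z in {1}, choose 1; 0->1 ok
  pos 2: x in {2,4}, choose 4; 1->4 ok
  pos 3: y in {0,3}, choose 0; 4->0 ok
  pos 4: x in {2,4}, choose 2; 0->2 ok
  pos 5: x in {2,4}, choose 4; 2->4 ok
  pos 6: y in {0,3}, choose 3; 4->3 ok
  pos 7: x in {2,4}, choose 2; 3->2 ok
  pos 8: x in {2,4}, choose 4; 2->4 ok
  pos 9: y in {0,3}, choose 0; 4->0 ok
  pos 10: y in {0,3}, choose 3; 0->3 ok
  pos 11: x in {2,4}, choose 2; 3->2 ok
  pos 12: x in {2,4}, choose 4; 2->4 ok
  pos 13: z in {1}, choose 1; 4->1 ok
  pos 14: z in {1}, choose 1; 1->1 ok
  pos 15: x in {2,4}, choose 2; 1->2 ok

0,1,4,0,2,4,3,2,4,0,3,2,4,1,1,2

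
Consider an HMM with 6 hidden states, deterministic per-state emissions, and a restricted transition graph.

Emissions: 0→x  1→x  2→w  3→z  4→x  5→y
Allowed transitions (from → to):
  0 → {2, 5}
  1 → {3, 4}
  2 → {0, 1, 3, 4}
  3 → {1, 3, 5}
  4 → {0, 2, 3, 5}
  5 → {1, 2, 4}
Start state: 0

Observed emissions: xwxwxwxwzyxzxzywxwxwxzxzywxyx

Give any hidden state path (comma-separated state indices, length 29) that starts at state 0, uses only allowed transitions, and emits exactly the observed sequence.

  pos 0: x in {0,1,4}, choose 0; start
  pos 1: w in {2}, choose 2; 0->2 ok
  pos 2: x in {0,1,4}, choose 0; 2->0 ok
  pos 3: w in {2}, choose 2; 0->2 ok
  pos 4: x in {0,1,4}, choose 4; 2->4 ok
  pos 5: w in {2}, choose 2; 4->2 ok
  pos 6: x in {0,1,4}, choose 0; 2->0 ok
  pos 7: w in {2}, choose 2; 0->2 ok
  pos 8: z in {3}, choose 3; 2->3 ok
  pos 9: y in {5}, choose 5; 3->5 ok
  pos 10: x in {0,1,4}, choose 1; 5->1 ok
  pos 11: z in {3}, choose 3; 1->3 ok
  pos 12: x in {0,1,4}, choose 1; 3->1 ok
  pos 13: z in {3}, choose 3; 1->3 ok
  pos 14: y in {5}, choose 5; 3->5 ok
  pos 15: w in {2}, choose 2; 5->2 ok
  pos 16: x in {0,1,4}, choose 0; 2->0 ok
  pos 17: w in {2}, choose 2; 0->2 ok
  pos 18: x in {0,1,4}, choose 0; 2->0 ok
  pos 19: w in {2}, choose 2; 0->2 ok
  pos 20: x in {0,1,4}, choose 1; 2->1 ok
  pos 21: z in {3}, choose 3; 1->3 ok
  pos 22: x in {0,1,4}, choose 1; 3->1 ok
  pos 23: z in {3}, choose 3; 1->3 ok
  pos 24: y in {5}, choose 5; 3->5 ok
  pos 25: w in {2}, choose 2; 5->2 ok
  pos 26: x in {0,1,4}, choose 0; 2->0 ok
  pos 27: y in {5}, choose 5; 0->5 ok
  pos 28: x in {0,1,4}, choose 4; 5->4 ok

0,2,0,2,4,2,0,2,3,5,1,3,1,3,5,2,0,2,0,2,1,3,1,3,5,2,0,5,4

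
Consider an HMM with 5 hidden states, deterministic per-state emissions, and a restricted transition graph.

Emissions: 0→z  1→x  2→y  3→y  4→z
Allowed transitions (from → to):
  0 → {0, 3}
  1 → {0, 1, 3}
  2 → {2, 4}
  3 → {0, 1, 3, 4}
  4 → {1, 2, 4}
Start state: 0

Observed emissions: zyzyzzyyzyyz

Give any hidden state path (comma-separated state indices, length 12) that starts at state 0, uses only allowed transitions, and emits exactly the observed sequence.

  0: obs=z cand={0,4} pick 0 [start]
  1: obs=y cand={2,3} pick 3 [0->3 ok]
  2: obs=z cand={0,4} pick 0 [3->0 ok]
  3: obs=y cand={2,3} pick 3 [0->3 ok]
  4: obs=z cand={0,4} pick 0 [3->0 ok]
  5: obs=z cand={0,4} pick 0 [0->0 ok]
  6: obs=y cand={2,3} pick 3 [0->3 ok]
  7: obs=y cand={2,3} pick 3 [3->3 ok]
  8: obs=z cand={0,4} pick 0 [3->0 ok]
  9: obs=y cand={2,3} pick 3 [0->3 ok]
  10: obs=y cand={2,3} pick 3 [3->3 ok]
  11: obs=z cand={0,4} pick 0 [3->0 ok]

0,3,0,3,0,0,3,3,0,3,3,0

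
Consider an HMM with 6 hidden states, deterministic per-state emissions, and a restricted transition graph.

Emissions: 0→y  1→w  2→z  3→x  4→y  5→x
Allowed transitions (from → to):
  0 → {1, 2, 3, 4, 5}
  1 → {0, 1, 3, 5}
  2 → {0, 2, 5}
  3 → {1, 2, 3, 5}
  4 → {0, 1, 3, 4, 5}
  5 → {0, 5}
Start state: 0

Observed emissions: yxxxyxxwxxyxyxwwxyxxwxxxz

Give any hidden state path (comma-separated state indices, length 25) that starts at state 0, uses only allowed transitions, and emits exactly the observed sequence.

0,5,5,5,0,3,3,1,5,5,0,5,0,3,1,1,5,0,3,3,1,3,3,3,2

  t0 'y' -> {0,4}, take 0 (start)
  t1 'x' -> {3,5}, take 5 (0->5 ok)
  t2 'x' -> {3,5}, take 5 (5->5 ok)
  t3 'x' -> {3,5}, take 5 (5->5 ok)
  t4 'y' -> {0,4}, take 0 (5->0 ok)
  t5 'x' -> {3,5}, take 3 (0->3 ok)
  t6 'x' -> {3,5}, take 3 (3->3 ok)
  t7 'w' -> {1}, take 1 (3->1 ok)
  t8 'x' -> {3,5}, take 5 (1->5 ok)
  t9 'x' -> {3,5}, take 5 (5->5 ok)
  t10 'y' -> {0,4}, take 0 (5->0 ok)
  t11 'x' -> {3,5}, take 5 (0->5 ok)
  t12 'y' -> {0,4}, take 0 (5->0 ok)
  t13 'x' -> {3,5}, take 3 (0->3 ok)
  t14 'w' -> {1}, take 1 (3->1 ok)
  t15 'w' -> {1}, take 1 (1->1 ok)
  t16 'x' -> {3,5}, take 5 (1->5 ok)
  t17 'y' -> {0,4}, take 0 (5->0 ok)
  t18 'x' -> {3,5}, take 3 (0->3 ok)
  t19 'x' -> {3,5}, take 3 (3->3 ok)
  t20 'w' -> {1}, take 1 (3->1 ok)
  t21 'x' -> {3,5}, take 3 (1->3 ok)
  t22 'x' -> {3,5}, take 3 (3->3 ok)
  t23 'x' -> {3,5}, take 3 (3->3 ok)
  t24 'z' -> {2}, take 2 (3->2 ok)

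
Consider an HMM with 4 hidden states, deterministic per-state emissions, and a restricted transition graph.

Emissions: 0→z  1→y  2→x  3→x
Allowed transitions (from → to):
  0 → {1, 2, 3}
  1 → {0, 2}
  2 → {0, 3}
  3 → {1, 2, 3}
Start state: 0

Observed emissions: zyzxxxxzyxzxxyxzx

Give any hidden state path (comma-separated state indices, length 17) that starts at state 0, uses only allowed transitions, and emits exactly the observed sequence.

0,1,0,2,3,3,2,0,1,2,0,2,3,1,2,0,3

  0: obs=z cand={0} pick 0 [start]
  1: obs=y cand={1} pick 1 [0->1 ok]
  2: obs=z cand={0} pick 0 [1->0 ok]
  3: obs=x cand={2,3} pick 2 [0->2 ok]
  4: obs=x cand={2,3} pick 3 [2->3 ok]
  5: obs=x cand={2,3} pick 3 [3->3 ok]
  6: obs=x cand={2,3} pick 2 [3->2 ok]
  7: obs=z cand={0} pick 0 [2->0 ok]
  8: obs=y cand={1} pick 1 [0->1 ok]
  9: obs=x cand={2,3} pick 2 [1->2 ok]
  10: obs=z cand={0} pick 0 [2->0 ok]
  11: obs=x cand={2,3} pick 2 [0->2 ok]
  12: obs=x cand={2,3} pick 3 [2->3 ok]
  13: obs=y cand={1} pick 1 [3->1 ok]
  14: obs=x cand={2,3} pick 2 [1->2 ok]
  15: obs=z cand={0} pick 0 [2->0 ok]
  16: obs=x cand={2,3} pick 3 [0->3 ok]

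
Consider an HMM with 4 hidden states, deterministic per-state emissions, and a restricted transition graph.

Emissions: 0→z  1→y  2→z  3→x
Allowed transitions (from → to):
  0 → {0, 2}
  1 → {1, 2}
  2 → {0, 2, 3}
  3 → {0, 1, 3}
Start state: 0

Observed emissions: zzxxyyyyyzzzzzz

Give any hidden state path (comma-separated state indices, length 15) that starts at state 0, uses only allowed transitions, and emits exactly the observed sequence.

  pos 0: z in {0,2}, choose 0; start
  pos 1: z in {0,2}, choose 2; 0->2 ok
  pos 2: x in {3}, choose 3; 2->3 ok
  pos 3: x in {3}, choose 3; 3->3 ok
  pos 4: y in {1}, choose 1; 3->1 ok
  pos 5: y in {1}, choose 1; 1->1 ok
  pos 6: y in {1}, choose 1; 1->1 ok
  pos 7: y in {1}, choose 1; 1->1 ok
  pos 8: y in {1}, choose 1; 1->1 ok
  pos 9: z in {0,2}, choose 2; 1->2 ok
  pos 10: z in {0,2}, choose 0; 2->0 ok
  pos 11: z in {0,2}, choose 2; 0->2 ok
  pos 12: z in {0,2}, choose 0; 2->0 ok
  pos 13: z in {0,2}, choose 0; 0->0 ok
  pos 14: z in {0,2}, choose 2; 0->2 ok

0,2,3,3,1,1,1,1,1,2,0,2,0,0,2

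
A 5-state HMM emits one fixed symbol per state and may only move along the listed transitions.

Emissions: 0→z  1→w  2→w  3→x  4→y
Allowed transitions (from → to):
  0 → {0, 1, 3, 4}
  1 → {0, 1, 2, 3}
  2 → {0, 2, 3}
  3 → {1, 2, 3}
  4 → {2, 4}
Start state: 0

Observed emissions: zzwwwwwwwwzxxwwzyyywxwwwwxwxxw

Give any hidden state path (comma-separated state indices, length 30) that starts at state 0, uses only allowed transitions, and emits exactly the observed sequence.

0,0,1,1,1,1,1,1,2,2,0,3,3,1,1,0,4,4,4,2,3,1,2,2,2,3,1,3,3,2

  0: obs=z cand={0} pick 0 [start]
  1: obs=z cand={0} pick 0 [0->0 ok]
  2: obs=w cand={1,2} pick 1 [0->1 ok]
  3: obs=w cand={1,2} pick 1 [1->1 ok]
  4: obs=w cand={1,2} pick 1 [1->1 ok]
  5: obs=w cand={1,2} pick 1 [1->1 ok]
  6: obs=w cand={1,2} pick 1 [1->1 ok]
  7: obs=w cand={1,2} pick 1 [1->1 ok]
  8: obs=w cand={1,2} pick 2 [1->2 ok]
  9: obs=w cand={1,2} pick 2 [2->2 ok]
  10: obs=z cand={0} pick 0 [2->0 ok]
  11: obs=x cand={3} pick 3 [0->3 ok]
  12: obs=x cand={3} pick 3 [3->3 ok]
  13: obs=w cand={1,2} pick 1 [3->1 ok]
  14: obs=w cand={1,2} pick 1 [1->1 ok]
  15: obs=z cand={0} pick 0 [1->0 ok]
  16: obs=y cand={4} pick 4 [0->4 ok]
  17: obs=y cand={4} pick 4 [4->4 ok]
  18: obs=y cand={4} pick 4 [4->4 ok]
  19: obs=w cand={1,2} pick 2 [4->2 ok]
  20: obs=x cand={3} pick 3 [2->3 ok]
  21: obs=w cand={1,2} pick 1 [3->1 ok]
  22: obs=w cand={1,2} pick 2 [1->2 ok]
  23: obs=w cand={1,2} pick 2 [2->2 ok]
  24: obs=w cand={1,2} pick 2 [2->2 ok]
  25: obs=x cand={3} pick 3 [2->3 ok]
  26: obs=w cand={1,2} pick 1 [3->1 ok]
  27: obs=x cand={3} pick 3 [1->3 ok]
  28: obs=x cand={3} pick 3 [3->3 ok]
  29: obs=w cand={1,2} pick 2 [3->2 ok]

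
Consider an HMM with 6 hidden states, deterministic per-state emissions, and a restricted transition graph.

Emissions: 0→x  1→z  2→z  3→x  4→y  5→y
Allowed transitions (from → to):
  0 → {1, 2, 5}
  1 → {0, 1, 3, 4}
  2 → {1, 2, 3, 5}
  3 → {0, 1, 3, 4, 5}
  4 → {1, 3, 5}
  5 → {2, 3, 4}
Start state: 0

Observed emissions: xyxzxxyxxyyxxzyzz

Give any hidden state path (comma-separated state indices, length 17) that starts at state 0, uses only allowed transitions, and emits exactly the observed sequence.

  pos 0: x in {0,3}, choose 0; start
  pos 1: y in {4,5}, choose 5; 0->5 ok
  pos 2: x in {0,3}, choose 3; 5->3 ok
  pos 3: z in {1,2}, choose 1; 3->1 ok
  pos 4: x in {0,3}, choose 3; 1->3 ok
  pos 5: x in {0,3}, choose 3; 3->3 ok
  pos 6: y in {4,5}, choose 5; 3->5 ok
  pos 7: x in {0,3}, choose 3; 5->3 ok
  pos 8: x in {0,3}, choose 3; 3->3 ok
  pos 9: y in {4,5}, choose 5; 3->5 ok
  pos 10: y in {4,5}, choose 4; 5->4 ok
  pos 11: x in {0,3}, choose 3; 4->3 ok
  pos 12: x in {0,3}, choose 3; 3->3 ok
  pos 13: z in {1,2}, choose 1; 3->1 ok
  pos 14: y in {4,5}, choose 4; 1->4 ok
  pos 15: z in {1,2}, choose 1; 4->1 ok
  pos 16: z in {1,2}, choose 1; 1->1 ok

0,5,3,1,3,3,5,3,3,5,4,3,3,1,4,1,1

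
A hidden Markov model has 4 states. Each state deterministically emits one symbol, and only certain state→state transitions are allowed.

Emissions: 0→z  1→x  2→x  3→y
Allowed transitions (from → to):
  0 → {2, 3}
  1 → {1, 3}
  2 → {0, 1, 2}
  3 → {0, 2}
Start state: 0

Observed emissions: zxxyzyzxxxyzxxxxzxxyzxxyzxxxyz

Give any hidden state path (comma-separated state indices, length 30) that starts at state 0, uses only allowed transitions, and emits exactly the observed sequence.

0,2,1,3,0,3,0,2,2,1,3,0,2,2,2,2,0,2,1,3,0,2,1,3,0,2,2,1,3,0

  [0] z  {0}  => 0  start
  [1] x  {1,2}  => 2  0->2 ok
  [2] x  {1,2}  => 1  2->1 ok
  [3] y  {3}  => 3  1->3 ok
  [4] z  {0}  => 0  3->0 ok
  [5] y  {3}  => 3  0->3 ok
  [6] z  {0}  => 0  3->0 ok
  [7] x  {1,2}  => 2  0->2 ok
  [8] x  {1,2}  => 2  2->2 ok
  [9] x  {1,2}  => 1  2->1 ok
  [10] y  {3}  => 3  1->3 ok
  [11] z  {0}  => 0  3->0 ok
  [12] x  {1,2}  => 2  0->2 ok
  [13] x  {1,2}  => 2  2->2 ok
  [14] x  {1,2}  => 2  2->2 ok
  [15] x  {1,2}  => 2  2->2 ok
  [16] z  {0}  => 0  2->0 ok
  [17] x  {1,2}  => 2  0->2 ok
  [18] x  {1,2}  => 1  2->1 ok
  [19] y  {3}  => 3  1->3 ok
  [20] z  {0}  => 0  3->0 ok
  [21] x  {1,2}  => 2  0->2 ok
  [22] x  {1,2}  => 1  2->1 ok
  [23] y  {3}  => 3  1->3 ok
  [24] z  {0}  => 0  3->0 ok
  [25] x  {1,2}  => 2  0->2 ok
  [26] x  {1,2}  => 2  2->2 ok
  [27] x  {1,2}  => 1  2->1 ok
  [28] y  {3}  => 3  1->3 ok
  [29] z  {0}  => 0  3->0 ok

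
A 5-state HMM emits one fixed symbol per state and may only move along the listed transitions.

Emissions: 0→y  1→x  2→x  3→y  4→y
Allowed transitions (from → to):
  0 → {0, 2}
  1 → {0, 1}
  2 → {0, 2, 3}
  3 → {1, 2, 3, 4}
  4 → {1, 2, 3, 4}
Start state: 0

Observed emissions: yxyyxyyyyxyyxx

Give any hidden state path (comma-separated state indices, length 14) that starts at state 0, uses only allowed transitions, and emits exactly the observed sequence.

  0: obs=y cand={0,3,4} pick 0 [start]
  1: obs=x cand={1,2} pick 2 [0->2 ok]
  2: obs=y cand={0,3,4} pick 0 [2->0 ok]
  3: obs=y cand={0,3,4} pick 0 [0->0 ok]
  4: obs=x cand={1,2} pick 2 [0->2 ok]
  5: obs=y cand={0,3,4} pick 3 [2->3 ok]
  6: obs=y cand={0,3,4} pick 4 [3->4 ok]
  7: obs=y cand={0,3,4} pick 3 [4->3 ok]
  8: obs=y cand={0,3,4} pick 4 [3->4 ok]
  9: obs=x cand={1,2} pick 2 [4->2 ok]
  10: obs=y cand={0,3,4} pick 3 [2->3 ok]
  11: obs=y cand={0,3,4} pick 3 [3->3 ok]
  12: obs=x cand={1,2} pick 2 [3->2 ok]
  13: obs=x cand={1,2} pick 2 [2->2 ok]

0,2,0,0,2,3,4,3,4,2,3,3,2,2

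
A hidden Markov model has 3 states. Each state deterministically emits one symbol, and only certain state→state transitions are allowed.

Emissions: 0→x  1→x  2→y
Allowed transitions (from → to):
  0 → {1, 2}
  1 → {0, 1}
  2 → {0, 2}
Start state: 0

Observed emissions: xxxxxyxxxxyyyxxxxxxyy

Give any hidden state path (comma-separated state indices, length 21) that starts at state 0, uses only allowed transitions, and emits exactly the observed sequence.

  [0] x  {0,1}  => 0  start
  [1] x  {0,1}  => 1  0->1 ok
  [2] x  {0,1}  => 1  1->1 ok
  [3] x  {0,1}  => 1  1->1 ok
  [4] x  {0,1}  => 0  1->0 ok
  [5] y  {2}  => 2  0->2 ok
  [6] x  {0,1}  => 0  2->0 ok
  [7] x  {0,1}  => 1  0->1 ok
  [8] x  {0,1}  => 1  1->1 ok
  [9] x  {0,1}  => 0  1->0 ok
  [10] y  {2}  => 2  0->2 ok
  [11] y  {2}  => 2  2->2 ok
  [12] y  {2}  => 2  2->2 ok
  [13] x  {0,1}  => 0  2->0 ok
  [14] x  {0,1}  => 1  0->1 ok
  [15] x  {0,1}  => 1  1->1 ok
  [16] x  {0,1}  => 1  1->1 ok
  [17] x  {0,1}  => 1  1->1 ok
  [18] x  {0,1}  => 0  1->0 ok
  [19] y  {2}  => 2  0->2 ok
  [20] y  {2}  => 2  2->2 ok

0,1,1,1,0,2,0,1,1,0,2,2,2,0,1,1,1,1,0,2,2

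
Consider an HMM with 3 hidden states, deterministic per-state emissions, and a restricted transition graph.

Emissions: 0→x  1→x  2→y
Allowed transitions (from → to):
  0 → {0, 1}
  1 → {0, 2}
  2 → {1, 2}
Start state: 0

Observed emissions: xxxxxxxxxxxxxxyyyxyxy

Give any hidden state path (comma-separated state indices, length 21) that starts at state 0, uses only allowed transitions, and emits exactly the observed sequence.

  pos 0: x in {0,1}, choose 0; start
  pos 1: x in {0,1}, choose 0; 0->0 ok
  pos 2: x in {0,1}, choose 1; 0->1 ok
  pos 3: x in {0,1}, choose 0; 1->0 ok
  pos 4: x in {0,1}, choose 1; 0->1 ok
  pos 5: x in {0,1}, choose 0; 1->0 ok
  pos 6: x in {0,1}, choose 0; 0->0 ok
  pos 7: x in {0,1}, choose 1; 0->1 ok
  pos 8: x in {0,1}, choose 0; 1->0 ok
  pos 9: x in {0,1}, choose 1; 0->1 ok
  pos 10: x in {0,1}, choose 0; 1->0 ok
  pos 11: x in {0,1}, choose 1; 0->1 ok
  pos 12: x in {0,1}, choose 0; 1->0 ok
  pos 13: x in {0,1}, choose 1; 0->1 ok
  pos 14: y in {2}, choose 2; 1->2 ok
  pos 15: y in {2}, choose 2; 2->2 ok
  pos 16: y in {2}, choose 2; 2->2 ok
  pos 17: x in {0,1}, choose 1; 2->1 ok
  pos 18: y in {2}, choose 2; 1->2 ok
  pos 19: x in {0,1}, choose 1; 2->1 ok
  pos 20: y in {2}, choose 2; 1->2 ok

0,0,1,0,1,0,0,1,0,1,0,1,0,1,2,2,2,1,2,1,2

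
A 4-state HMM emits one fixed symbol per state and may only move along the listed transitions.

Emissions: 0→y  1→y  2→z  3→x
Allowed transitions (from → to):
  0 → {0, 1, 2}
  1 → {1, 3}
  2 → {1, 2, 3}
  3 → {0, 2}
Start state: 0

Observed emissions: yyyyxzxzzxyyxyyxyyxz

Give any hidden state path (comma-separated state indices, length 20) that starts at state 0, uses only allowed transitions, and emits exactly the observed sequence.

0,0,0,1,3,2,3,2,2,3,0,1,3,0,1,3,0,1,3,2

  [0] y  {0,1}  => 0  start
  [1] y  {0,1}  => 0  0->0 ok
  [2] y  {0,1}  => 0  0->0 ok
  [3] y  {0,1}  => 1  0->1 ok
  [4] x  {3}  => 3  1->3 ok
  [5] z  {2}  => 2  3->2 ok
  [6] x  {3}  => 3  2->3 ok
  [7] z  {2}  => 2  3->2 ok
  [8] z  {2}  => 2  2->2 ok
  [9] x  {3}  => 3  2->3 ok
  [10] y  {0,1}  => 0  3->0 ok
  [11] y  {0,1}  => 1  0->1 ok
  [12] x  {3}  => 3  1->3 ok
  [13] y  {0,1}  => 0  3->0 ok
  [14] y  {0,1}  => 1  0->1 ok
  [15] x  {3}  => 3  1->3 ok
  [16] y  {0,1}  => 0  3->0 ok
  [17] y  {0,1}  => 1  0->1 ok
  [18] x  {3}  => 3  1->3 ok
  [19] z  {2}  => 2  3->2 ok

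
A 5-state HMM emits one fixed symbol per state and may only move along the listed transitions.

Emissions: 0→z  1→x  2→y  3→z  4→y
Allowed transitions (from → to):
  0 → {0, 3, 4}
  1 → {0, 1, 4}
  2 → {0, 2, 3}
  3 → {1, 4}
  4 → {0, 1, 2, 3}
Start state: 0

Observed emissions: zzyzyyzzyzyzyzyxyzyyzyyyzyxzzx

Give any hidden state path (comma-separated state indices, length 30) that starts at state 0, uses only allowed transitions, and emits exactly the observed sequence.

  pos 0: z in {0,3}, choose 0; start
  pos 1: z in {0,3}, choose 3; 0->3 ok
  pos 2: y in {2,4}, choose 4; 3->4 ok
  pos 3: z in {0,3}, choose 0; 4->0 ok
  pos 4: y in {2,4}, choose 4; 0->4 ok
  pos 5: y in {2,4}, choose 2; 4->2 ok
  pos 6: z in {0,3}, choose 0; 2->0 ok
  pos 7: z in {0,3}, choose 3; 0->3 ok
  pos 8: y in {2,4}, choose 4; 3->4 ok
  pos 9: z in {0,3}, choose 0; 4->0 ok
  pos 10: y in {2,4}, choose 4; 0->4 ok
  pos 11: z in {0,3}, choose 3; 4->3 ok
  pos 12: y in {2,4}, choose 4; 3->4 ok
  pos 13: z in {0,3}, choose 0; 4->0 ok
  pos 14: y in {2,4}, choose 4; 0->4 ok
  pos 15: x in {1}, choose 1; 4->1 ok
  pos 16: y in {2,4}, choose 4; 1->4 ok
  pos 17: z in {0,3}, choose 3; 4->3 ok
  pos 18: y in {2,4}, choose 4; 3->4 ok
  pos 19: y in {2,4}, choose 2; 4->2 ok
  pos 20: z in {0,3}, choose 3; 2->3 ok
  pos 21: y in {2,4}, choose 4; 3->4 ok
  pos 22: y in {2,4}, choose 2; 4->2 ok
  pos 23: y in {2,4}, choose 2; 2->2 ok
  pos 24: z in {0,3}, choose 3; 2->3 ok
  pos 25: y in {2,4}, choose 4; 3->4 ok
  pos 26: x in {1}, choose 1; 4->1 ok
  pos 27: z in {0,3}, choose 0; 1->0 ok
  pos 28: z in {0,3}, choose 3; 0->3 ok
  pos 29: x in {1}, choose 1; 3->1 ok

0,3,4,0,4,2,0,3,4,0,4,3,4,0,4,1,4,3,4,2,3,4,2,2,3,4,1,0,3,1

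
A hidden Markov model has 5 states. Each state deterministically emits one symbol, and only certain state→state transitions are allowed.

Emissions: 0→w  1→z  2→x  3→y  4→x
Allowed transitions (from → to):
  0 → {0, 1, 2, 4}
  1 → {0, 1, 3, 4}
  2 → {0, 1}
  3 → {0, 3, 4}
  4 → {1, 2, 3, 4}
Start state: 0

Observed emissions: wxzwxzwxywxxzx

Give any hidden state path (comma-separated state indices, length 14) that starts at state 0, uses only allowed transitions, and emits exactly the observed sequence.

  pos 0: w in {0}, choose 0; start
  pos 1: x in {2,4}, choose 2; 0->2 ok
  pos 2: z in {1}, choose 1; 2->1 ok
  pos 3: w in {0}, choose 0; 1->0 ok
  pos 4: x in {2,4}, choose 4; 0->4 ok
  pos 5: z in {1}, choose 1; 4->1 ok
  pos 6: w in {0}, choose 0; 1->0 ok
  pos 7: x in {2,4}, choose 4; 0->4 ok
  pos 8: y in {3}, choose 3; 4->3 ok
  pos 9: w in {0}, choose 0; 3->0 ok
  pos 10: x in {2,4}, choose 4; 0->4 ok
  pos 11: x in {2,4}, choose 2; 4->2 ok
  pos 12: z in {1}, choose 1; 2->1 ok
  pos 13: x in {2,4}, choose 4; 1->4 ok

0,2,1,0,4,1,0,4,3,0,4,2,1,4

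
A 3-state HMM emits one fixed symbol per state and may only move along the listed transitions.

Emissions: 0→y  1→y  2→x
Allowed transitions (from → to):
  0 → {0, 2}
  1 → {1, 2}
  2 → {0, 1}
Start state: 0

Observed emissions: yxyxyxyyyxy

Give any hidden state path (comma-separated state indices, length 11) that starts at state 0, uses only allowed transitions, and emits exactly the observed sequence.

  [0] y  {0,1}  => 0  start
  [1] x  {2}  => 2  0->2 ok
  [2] y  {0,1}  => 1  2->1 ok
  [3] x  {2}  => 2  1->2 ok
  [4] y  {0,1}  => 1  2->1 ok
  [5] x  {2}  => 2  1->2 ok
  [6] y  {0,1}  => 1  2->1 ok
  [7] y  {0,1}  => 1  1->1 ok
  [8] y  {0,1}  => 1  1->1 ok
  [9] x  {2}  => 2  1->2 ok
  [10] y  {0,1}  => 0  2->0 ok

0,2,1,2,1,2,1,1,1,2,0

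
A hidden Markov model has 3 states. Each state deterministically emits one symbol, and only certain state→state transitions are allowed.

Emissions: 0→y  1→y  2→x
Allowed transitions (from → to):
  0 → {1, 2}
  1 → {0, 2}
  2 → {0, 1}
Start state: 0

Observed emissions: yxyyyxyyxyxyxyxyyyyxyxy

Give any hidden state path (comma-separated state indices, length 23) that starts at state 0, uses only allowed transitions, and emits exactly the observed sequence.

  0: obs=y cand={0,1} pick 0 [start]
  1: obs=x cand={2} pick 2 [0->2 ok]
  2: obs=y cand={0,1} pick 0 [2->0 ok]
  3: obs=y cand={0,1} pick 1 [0->1 ok]
  4: obs=y cand={0,1} pick 0 [1->0 ok]
  5: obs=x cand={2} pick 2 [0->2 ok]
  6: obs=y cand={0,1} pick 0 [2->0 ok]
  7: obs=y cand={0,1} pick 1 [0->1 ok]
  8: obs=x cand={2} pick 2 [1->2 ok]
  9: obs=y cand={0,1} pick 0 [2->0 ok]
  10: obs=x cand={2} pick 2 [0->2 ok]
  11: obs=y cand={0,1} pick 0 [2->0 ok]
  12: obs=x cand={2} pick 2 [0->2 ok]
  13: obs=y cand={0,1} pick 1 [2->1 ok]
  14: obs=x cand={2} pick 2 [1->2 ok]
  15: obs=y cand={0,1} pick 1 [2->1 ok]
  16: obs=y cand={0,1} pick 0 [1->0 ok]
  17: obs=y cand={0,1} pick 1 [0->1 ok]
  18: obs=y cand={0,1} pick 0 [1->0 ok]
  19: obs=x cand={2} pick 2 [0->2 ok]
  20: obs=y cand={0,1} pick 0 [2->0 ok]
  21: obs=x cand={2} pick 2 [0->2 ok]
  22: obs=y cand={0,1} pick 0 [2->0 ok]

0,2,0,1,0,2,0,1,2,0,2,0,2,1,2,1,0,1,0,2,0,2,0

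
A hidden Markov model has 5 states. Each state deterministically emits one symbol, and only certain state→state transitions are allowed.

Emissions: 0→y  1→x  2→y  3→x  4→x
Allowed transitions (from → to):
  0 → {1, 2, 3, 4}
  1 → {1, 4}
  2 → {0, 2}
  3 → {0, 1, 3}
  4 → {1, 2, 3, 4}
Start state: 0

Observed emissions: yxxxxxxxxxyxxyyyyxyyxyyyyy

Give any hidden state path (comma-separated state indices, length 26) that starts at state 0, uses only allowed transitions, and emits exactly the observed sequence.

0,1,1,1,1,1,4,3,3,3,0,1,4,2,2,2,0,4,2,0,4,2,2,2,0,2

  [0] y  {0,2}  => 0  start
  [1] x  {1,3,4}  => 1  0->1 ok
  [2] x  {1,3,4}  => 1  1->1 ok
  [3] x  {1,3,4}  => 1  1->1 ok
  [4] x  {1,3,4}  => 1  1->1 ok
  [5] x  {1,3,4}  => 1  1->1 ok
  [6] x  {1,3,4}  => 4  1->4 ok
  [7] x  {1,3,4}  => 3  4->3 ok
  [8] x  {1,3,4}  => 3  3->3 ok
  [9] x  {1,3,4}  => 3  3->3 ok
  [10] y  {0,2}  => 0  3->0 ok
  [11] x  {1,3,4}  => 1  0->1 ok
  [12] x  {1,3,4}  => 4  1->4 ok
  [13] y  {0,2}  => 2  4->2 ok
  [14] y  {0,2}  => 2  2->2 ok
  [15] y  {0,2}  => 2  2->2 ok
  [16] y  {0,2}  => 0  2->0 ok
  [17] x  {1,3,4}  => 4  0->4 ok
  [18] y  {0,2}  => 2  4->2 ok
  [19] y  {0,2}  => 0  2->0 ok
  [20] x  {1,3,4}  => 4  0->4 ok
  [21] y  {0,2}  => 2  4->2 ok
  [22] y  {0,2}  => 2  2->2 ok
  [23] y  {0,2}  => 2  2->2 ok
  [24] y  {0,2}  => 0  2->0 ok
  [25] y  {0,2}  => 2  0->2 ok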